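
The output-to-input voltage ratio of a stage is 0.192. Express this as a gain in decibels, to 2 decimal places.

Voltage ratio → dB uses the 20·log₁₀ form:
20·log₁₀(0.192) = -14.33 dB.

-14.33 dB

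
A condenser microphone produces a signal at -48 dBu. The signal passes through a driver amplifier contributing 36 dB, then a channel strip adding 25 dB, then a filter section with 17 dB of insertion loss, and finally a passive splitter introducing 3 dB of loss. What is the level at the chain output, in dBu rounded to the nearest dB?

-7 dBu

In dB, series stages simply add:
-48 + 36 + 25 − 17 − 3 = -7 dBu.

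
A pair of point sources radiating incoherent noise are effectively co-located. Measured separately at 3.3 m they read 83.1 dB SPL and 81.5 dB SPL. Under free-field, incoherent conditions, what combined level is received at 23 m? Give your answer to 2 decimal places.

Combined at 3.3 m: 10·log₁₀(10^(83.1/10)+10^(81.5/10)) = 85.384 dB SPL.
Then apply −20·log₁₀(23/3.3) = -16.864 dB → 68.52 dB SPL.

68.52 dB SPL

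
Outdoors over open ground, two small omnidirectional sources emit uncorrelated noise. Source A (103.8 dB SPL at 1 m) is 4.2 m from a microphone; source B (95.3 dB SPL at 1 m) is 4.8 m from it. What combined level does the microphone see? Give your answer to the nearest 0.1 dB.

At the listener: L_A = 103.8 − 20·log₁₀(4.2) = 91.34 dB; L_B = 95.3 − 20·log₁₀(4.8) = 81.68 dB.
Combined: 10·log₁₀(10^(91.34/10)+10^(81.68/10)) = 91.8 dB SPL.

91.8 dB SPL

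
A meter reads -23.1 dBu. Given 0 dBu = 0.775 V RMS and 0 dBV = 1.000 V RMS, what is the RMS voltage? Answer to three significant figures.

V = 0.775 V × 10^(-23.1/20).
= 0.775 × 0.06998 = 0.0542 V.

0.0542 V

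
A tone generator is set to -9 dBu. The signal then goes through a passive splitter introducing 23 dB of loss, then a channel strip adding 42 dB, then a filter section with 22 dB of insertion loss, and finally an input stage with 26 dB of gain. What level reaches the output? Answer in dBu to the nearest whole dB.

Gain stages sum in dB:
-9 − 23 + 42 − 22 + 26 = +14 dBu.

+14 dBu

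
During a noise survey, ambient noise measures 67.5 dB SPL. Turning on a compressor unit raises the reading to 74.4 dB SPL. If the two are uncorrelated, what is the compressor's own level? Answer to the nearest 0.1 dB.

Subtract intensities: L_src = 10·log₁₀(10^(L_total/10) − 10^(L_bg/10)).
L_src = 10·log₁₀(10^(74.4/10) − 10^(67.5/10)) = 10·log₁₀(21920000) = 73.4 dB SPL.

73.4 dB SPL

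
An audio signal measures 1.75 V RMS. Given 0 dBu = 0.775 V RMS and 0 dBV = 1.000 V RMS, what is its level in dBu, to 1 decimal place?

+7.1 dBu

dBu = 20·log₁₀(V / 0.775 V).
20·log₁₀(1.75/0.775) = +7.1 dBu.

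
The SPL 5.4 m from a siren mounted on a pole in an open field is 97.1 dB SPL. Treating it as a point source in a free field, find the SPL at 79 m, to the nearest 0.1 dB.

Free-field point source: level drops by 20·log₁₀ of the distance ratio.
ΔL = −20·log₁₀(79/5.4) = -23.30 dB, so L₂ = 97.1 + (-23.30) = 73.8 dB SPL.

73.8 dB SPL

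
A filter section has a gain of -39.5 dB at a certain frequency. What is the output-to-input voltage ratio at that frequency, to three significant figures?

0.0106

Voltage ratio = 10^(dB/20).
10^(-39.5/20) = 10^(-1.975) = 0.0106.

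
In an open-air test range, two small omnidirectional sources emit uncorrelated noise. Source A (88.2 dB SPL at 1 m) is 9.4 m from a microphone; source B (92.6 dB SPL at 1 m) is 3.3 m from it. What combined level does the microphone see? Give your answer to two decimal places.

At the listener: L_A = 88.2 − 20·log₁₀(9.4) = 68.737 dB; L_B = 92.6 − 20·log₁₀(3.3) = 82.230 dB.
Combined: 10·log₁₀(10^(68.737/10)+10^(82.230/10)) = 82.42 dB SPL.

82.42 dB SPL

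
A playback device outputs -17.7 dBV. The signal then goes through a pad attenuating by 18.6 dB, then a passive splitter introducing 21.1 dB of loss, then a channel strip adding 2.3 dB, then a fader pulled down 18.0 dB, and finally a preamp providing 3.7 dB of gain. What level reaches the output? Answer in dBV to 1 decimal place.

Cascaded gains and losses add directly in dB.
-17.7 − 18.6 − 21.1 + 2.3 − 18.0 + 3.7 = -69.4 dBV.

-69.4 dBV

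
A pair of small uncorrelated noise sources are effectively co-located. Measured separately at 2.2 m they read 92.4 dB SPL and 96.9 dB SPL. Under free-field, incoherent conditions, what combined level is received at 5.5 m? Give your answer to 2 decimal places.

90.26 dB SPL

Combined at 2.2 m: 10·log₁₀(10^(92.4/10)+10^(96.9/10)) = 98.219 dB SPL.
Then apply −20·log₁₀(5.5/2.2) = -7.959 dB → 90.26 dB SPL.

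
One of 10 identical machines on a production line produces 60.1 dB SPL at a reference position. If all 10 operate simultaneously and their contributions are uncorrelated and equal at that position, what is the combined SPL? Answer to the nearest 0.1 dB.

10 equal incoherent sources raise the level by 10·log₁₀(10) = 10.00 dB.
L_total = 60.1 + 10.00 = 70.1 dB SPL.

70.1 dB SPL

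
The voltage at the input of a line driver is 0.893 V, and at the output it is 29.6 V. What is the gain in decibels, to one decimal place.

30.4 dB

Voltage ratio → dB uses the 20·log₁₀ form:
20·log₁₀(29.6/0.893) = 20·log₁₀(33.15) = 30.4 dB.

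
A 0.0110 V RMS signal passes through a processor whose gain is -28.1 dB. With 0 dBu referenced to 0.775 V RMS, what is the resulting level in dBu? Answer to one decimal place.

Input level: 20·log₁₀(0.0110/0.775) = -36.96 dBu.
Output: -36.96 − 28.1 = -65.1 dBu.

-65.1 dBu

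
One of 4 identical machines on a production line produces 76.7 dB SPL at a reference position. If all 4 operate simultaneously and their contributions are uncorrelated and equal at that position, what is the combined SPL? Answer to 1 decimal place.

82.7 dB SPL

4 equal incoherent sources raise the level by 10·log₁₀(4) = 6.02 dB.
L_total = 76.7 + 6.02 = 82.7 dB SPL.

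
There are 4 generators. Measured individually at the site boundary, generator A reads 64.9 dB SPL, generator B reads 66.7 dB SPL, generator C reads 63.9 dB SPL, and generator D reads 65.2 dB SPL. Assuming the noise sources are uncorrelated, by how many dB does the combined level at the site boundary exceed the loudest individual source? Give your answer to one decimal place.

Incoherent sources sum as intensities:
L_total = 10·log₁₀(10^(64.9/10) + 10^(66.7/10) + 10^(63.9/10) + 10^(65.2/10)) = 71.31 dB SPL.
Excess over the loudest (66.7 dB): 71.31 − 66.7 = 4.6 dB.

4.6 dB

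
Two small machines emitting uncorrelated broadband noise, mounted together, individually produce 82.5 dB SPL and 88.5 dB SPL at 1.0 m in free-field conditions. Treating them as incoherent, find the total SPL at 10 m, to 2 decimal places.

69.47 dB SPL

Combined at 1.0 m: 10·log₁₀(10^(82.5/10)+10^(88.5/10)) = 89.473 dB SPL.
Then apply −20·log₁₀(10/1.0) = -20.000 dB → 69.47 dB SPL.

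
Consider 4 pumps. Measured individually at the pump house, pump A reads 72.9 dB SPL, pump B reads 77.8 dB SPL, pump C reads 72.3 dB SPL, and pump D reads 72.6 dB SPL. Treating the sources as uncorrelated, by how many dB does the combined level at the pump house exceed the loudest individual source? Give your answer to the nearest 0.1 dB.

Incoherent sources sum as intensities:
L_total = 10·log₁₀(10^(72.9/10) + 10^(77.8/10) + 10^(72.3/10) + 10^(72.6/10)) = 80.60 dB SPL.
Excess over the loudest (77.8 dB): 80.60 − 77.8 = 2.8 dB.

2.8 dB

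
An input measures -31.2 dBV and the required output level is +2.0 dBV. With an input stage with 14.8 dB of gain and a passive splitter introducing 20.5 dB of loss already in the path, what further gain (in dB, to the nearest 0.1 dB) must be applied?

38.9 dB

The required make-up gain is the shortfall in the dB sum.
G = +2.0 − (-31.2) − 14.8 + 20.5 = 38.9 dB.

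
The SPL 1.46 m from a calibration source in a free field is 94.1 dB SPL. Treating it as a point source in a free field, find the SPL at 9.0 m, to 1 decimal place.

Inverse-square spreading gives ΔL = −20·log₁₀(d₂/d₁).
ΔL = −20·log₁₀(9.0/1.46) = -15.80 dB, so L₂ = 94.1 + (-15.80) = 78.3 dB SPL.

78.3 dB SPL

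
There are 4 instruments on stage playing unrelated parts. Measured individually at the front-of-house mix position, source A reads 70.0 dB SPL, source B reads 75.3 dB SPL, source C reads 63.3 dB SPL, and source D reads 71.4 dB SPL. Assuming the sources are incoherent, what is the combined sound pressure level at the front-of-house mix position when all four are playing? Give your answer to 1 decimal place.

Add the sources as powers (linear), then convert back to dB:
L_total = 10·log₁₀(10^(70.0/10) + 10^(75.3/10) + 10^(63.3/10) + 10^(71.4/10)) = 10·log₁₀(59830000) = 77.8 dB SPL.

77.8 dB SPL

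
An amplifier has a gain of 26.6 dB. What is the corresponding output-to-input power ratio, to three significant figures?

Power ratio = 10^(dB/10).
10^(26.6/10) = 10^(2.660) = 457.

457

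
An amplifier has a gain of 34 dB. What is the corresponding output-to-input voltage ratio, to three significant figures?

50.1

Voltage ratio = 10^(dB/20).
10^(34/20) = 10^(1.700) = 50.1.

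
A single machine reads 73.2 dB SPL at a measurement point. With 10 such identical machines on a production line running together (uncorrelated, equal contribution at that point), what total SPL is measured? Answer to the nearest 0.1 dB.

10 equal incoherent sources raise the level by 10·log₁₀(10) = 10.00 dB.
L_total = 73.2 + 10.00 = 83.2 dB SPL.

83.2 dB SPL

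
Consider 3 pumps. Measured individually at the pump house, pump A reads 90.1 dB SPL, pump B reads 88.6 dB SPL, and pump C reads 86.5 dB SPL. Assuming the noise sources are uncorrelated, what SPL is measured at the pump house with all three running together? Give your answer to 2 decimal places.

Incoherent sources sum as intensities:
L_total = 10·log₁₀(10^(90.1/10) + 10^(88.6/10) + 10^(86.5/10)) = 10·log₁₀(2194000000) = 93.41 dB SPL.

93.41 dB SPL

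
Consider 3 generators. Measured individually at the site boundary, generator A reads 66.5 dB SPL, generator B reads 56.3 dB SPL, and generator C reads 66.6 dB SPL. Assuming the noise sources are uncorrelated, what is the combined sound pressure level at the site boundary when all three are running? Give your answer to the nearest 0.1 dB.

Uncorrelated sources add in intensity (power), not in dB.
L_total = 10·log₁₀(10^(66.5/10) + 10^(56.3/10) + 10^(66.6/10)) = 10·log₁₀(9464000) = 69.8 dB SPL.

69.8 dB SPL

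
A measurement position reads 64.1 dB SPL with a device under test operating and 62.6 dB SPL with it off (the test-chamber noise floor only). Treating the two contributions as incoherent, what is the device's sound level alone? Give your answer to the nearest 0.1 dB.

58.8 dB SPL

Background correction is a power subtraction:
L_src = 10·log₁₀(10^(64.1/10) − 10^(62.6/10)) = 10·log₁₀(750700) = 58.8 dB SPL.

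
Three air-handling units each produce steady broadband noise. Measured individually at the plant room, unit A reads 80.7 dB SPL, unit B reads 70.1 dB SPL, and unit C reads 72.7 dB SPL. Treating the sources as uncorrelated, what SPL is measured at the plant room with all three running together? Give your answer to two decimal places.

Incoherent sources sum as intensities:
L_total = 10·log₁₀(10^(80.7/10) + 10^(70.1/10) + 10^(72.7/10)) = 10·log₁₀(146300000) = 81.65 dB SPL.

81.65 dB SPL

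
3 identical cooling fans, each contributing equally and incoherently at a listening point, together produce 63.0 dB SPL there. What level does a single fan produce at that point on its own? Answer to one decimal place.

58.2 dB SPL

3 equal incoherent sources add 10·log₁₀(3) = 4.77 dB over one source.
L_one = 63.0 − 4.77 = 58.2 dB SPL.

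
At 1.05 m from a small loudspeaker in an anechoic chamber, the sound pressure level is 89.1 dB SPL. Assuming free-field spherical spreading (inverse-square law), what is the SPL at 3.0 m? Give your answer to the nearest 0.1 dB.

80.0 dB SPL

Inverse-square spreading gives ΔL = −20·log₁₀(d₂/d₁).
ΔL = −20·log₁₀(3.0/1.05) = -9.12 dB, so L₂ = 89.1 + (-9.12) = 80.0 dB SPL.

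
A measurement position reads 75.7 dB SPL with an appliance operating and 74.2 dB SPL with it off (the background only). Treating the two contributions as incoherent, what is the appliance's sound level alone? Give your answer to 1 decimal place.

70.4 dB SPL

Background correction is a power subtraction:
L_src = 10·log₁₀(10^(75.7/10) − 10^(74.2/10)) = 10·log₁₀(10850000) = 70.4 dB SPL.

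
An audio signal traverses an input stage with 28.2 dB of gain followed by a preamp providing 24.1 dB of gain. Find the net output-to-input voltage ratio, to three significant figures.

Net gain = 28.2 + 24.1 = 52.3 dB.
Voltage ratio = 10^(52.3/20) = 412.

412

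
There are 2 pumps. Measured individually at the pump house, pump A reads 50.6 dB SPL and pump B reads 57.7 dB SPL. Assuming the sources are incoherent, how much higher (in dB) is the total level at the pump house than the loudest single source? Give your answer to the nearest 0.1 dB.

Incoherent sources sum as intensities:
L_total = 10·log₁₀(10^(50.6/10) + 10^(57.7/10)) = 58.47 dB SPL.
Excess over the loudest (57.7 dB): 58.47 − 57.7 = 0.8 dB.

0.8 dB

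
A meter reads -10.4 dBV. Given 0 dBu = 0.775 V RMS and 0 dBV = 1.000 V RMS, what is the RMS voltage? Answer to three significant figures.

0.302 V

V = 1.000 V × 10^(-10.4/20).
= 1.000 × 0.3020 = 0.302 V.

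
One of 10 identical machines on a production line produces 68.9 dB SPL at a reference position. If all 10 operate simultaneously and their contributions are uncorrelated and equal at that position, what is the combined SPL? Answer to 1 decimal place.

78.9 dB SPL

10 equal incoherent sources raise the level by 10·log₁₀(10) = 10.00 dB.
L_total = 68.9 + 10.00 = 78.9 dB SPL.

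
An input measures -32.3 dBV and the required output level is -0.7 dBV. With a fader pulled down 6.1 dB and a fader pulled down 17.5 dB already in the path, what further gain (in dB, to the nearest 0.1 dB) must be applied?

55.2 dB

The required make-up gain is the shortfall in the dB sum.
G = -0.7 − (-32.3) + 6.1 + 17.5 = 55.2 dB.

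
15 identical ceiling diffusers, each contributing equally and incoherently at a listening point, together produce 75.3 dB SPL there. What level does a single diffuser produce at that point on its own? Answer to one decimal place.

15 equal incoherent sources add 10·log₁₀(15) = 11.76 dB over one source.
L_one = 75.3 − 11.76 = 63.5 dB SPL.

63.5 dB SPL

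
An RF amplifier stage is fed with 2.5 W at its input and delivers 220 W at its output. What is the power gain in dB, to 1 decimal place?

19.4 dB

Power is a power quantity, so gain = 10·log₁₀(P_out/P_in).
10·log₁₀(220/2.5) = 10·log₁₀(88.00) = 19.4 dB.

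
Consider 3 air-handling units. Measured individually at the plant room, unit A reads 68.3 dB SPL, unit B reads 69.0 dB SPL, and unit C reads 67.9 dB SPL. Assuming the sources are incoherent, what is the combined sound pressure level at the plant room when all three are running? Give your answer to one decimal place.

73.2 dB SPL

Add the sources as powers (linear), then convert back to dB:
L_total = 10·log₁₀(10^(68.3/10) + 10^(69.0/10) + 10^(67.9/10)) = 10·log₁₀(20870000) = 73.2 dB SPL.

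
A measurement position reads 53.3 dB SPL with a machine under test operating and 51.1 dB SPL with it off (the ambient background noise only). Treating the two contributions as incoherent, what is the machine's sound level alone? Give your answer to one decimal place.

49.3 dB SPL

Remove the background by subtracting linear intensities:
L_src = 10·log₁₀(10^(53.3/10) − 10^(51.1/10)) = 10·log₁₀(84970) = 49.3 dB SPL.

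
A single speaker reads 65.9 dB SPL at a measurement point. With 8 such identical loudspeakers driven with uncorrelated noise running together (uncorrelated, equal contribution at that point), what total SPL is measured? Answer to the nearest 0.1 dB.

74.9 dB SPL

8 equal incoherent sources raise the level by 10·log₁₀(8) = 9.03 dB.
L_total = 65.9 + 9.03 = 74.9 dB SPL.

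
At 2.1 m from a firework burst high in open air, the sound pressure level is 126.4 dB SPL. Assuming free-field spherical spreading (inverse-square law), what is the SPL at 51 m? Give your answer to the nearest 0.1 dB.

98.7 dB SPL

Inverse-square spreading gives ΔL = −20·log₁₀(d₂/d₁).
ΔL = −20·log₁₀(51/2.1) = -27.71 dB, so L₂ = 126.4 + (-27.71) = 98.7 dB SPL.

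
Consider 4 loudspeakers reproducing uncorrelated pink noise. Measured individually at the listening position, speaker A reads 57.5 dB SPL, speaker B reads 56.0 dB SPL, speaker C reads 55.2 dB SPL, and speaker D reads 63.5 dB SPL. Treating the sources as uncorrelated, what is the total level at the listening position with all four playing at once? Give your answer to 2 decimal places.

65.48 dB SPL

Uncorrelated sources add in intensity (power), not in dB.
L_total = 10·log₁₀(10^(57.5/10) + 10^(56.0/10) + 10^(55.2/10) + 10^(63.5/10)) = 10·log₁₀(3530000) = 65.48 dB SPL.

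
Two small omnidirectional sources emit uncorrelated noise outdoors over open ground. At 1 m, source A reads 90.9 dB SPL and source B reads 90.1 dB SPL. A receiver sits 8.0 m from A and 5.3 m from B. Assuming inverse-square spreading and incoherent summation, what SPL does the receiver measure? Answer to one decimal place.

At the listener: L_A = 90.9 − 20·log₁₀(8.0) = 72.84 dB; L_B = 90.1 − 20·log₁₀(5.3) = 75.61 dB.
Combined: 10·log₁₀(10^(72.84/10)+10^(75.61/10)) = 77.5 dB SPL.

77.5 dB SPL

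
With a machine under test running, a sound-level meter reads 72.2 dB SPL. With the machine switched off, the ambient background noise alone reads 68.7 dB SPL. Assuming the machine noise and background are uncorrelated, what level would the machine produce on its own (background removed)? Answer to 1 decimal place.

Background correction is a power subtraction:
L_src = 10·log₁₀(10^(72.2/10) − 10^(68.7/10)) = 10·log₁₀(9183000) = 69.6 dB SPL.

69.6 dB SPL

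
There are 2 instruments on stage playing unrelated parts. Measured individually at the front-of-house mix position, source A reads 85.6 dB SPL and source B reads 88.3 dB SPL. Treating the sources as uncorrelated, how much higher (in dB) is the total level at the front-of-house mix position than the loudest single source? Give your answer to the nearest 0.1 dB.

Uncorrelated sources add in intensity (power), not in dB.
L_total = 10·log₁₀(10^(85.6/10) + 10^(88.3/10)) = 90.17 dB SPL.
Excess over the loudest (88.3 dB): 90.17 − 88.3 = 1.9 dB.

1.9 dB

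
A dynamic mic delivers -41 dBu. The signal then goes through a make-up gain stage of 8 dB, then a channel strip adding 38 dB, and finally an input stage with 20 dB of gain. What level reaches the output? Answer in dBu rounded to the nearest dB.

+25 dBu

Gain stages sum in dB:
-41 + 8 + 38 + 20 = +25 dBu.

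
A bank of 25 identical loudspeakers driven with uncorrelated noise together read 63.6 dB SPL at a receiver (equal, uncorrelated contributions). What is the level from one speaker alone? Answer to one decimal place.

25 equal incoherent sources add 10·log₁₀(25) = 13.98 dB over one source.
L_one = 63.6 − 13.98 = 49.6 dB SPL.

49.6 dB SPL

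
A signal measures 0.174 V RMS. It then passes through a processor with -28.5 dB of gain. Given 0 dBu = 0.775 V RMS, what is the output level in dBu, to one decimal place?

Input level: 20·log₁₀(0.174/0.775) = -12.98 dBu.
Output: -12.98 − 28.5 = -41.5 dBu.

-41.5 dBu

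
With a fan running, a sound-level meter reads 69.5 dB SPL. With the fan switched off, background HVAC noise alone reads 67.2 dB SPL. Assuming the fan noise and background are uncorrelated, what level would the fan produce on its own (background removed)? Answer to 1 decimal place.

Subtract intensities: L_src = 10·log₁₀(10^(L_total/10) − 10^(L_bg/10)).
L_src = 10·log₁₀(10^(69.5/10) − 10^(67.2/10)) = 10·log₁₀(3664000) = 65.6 dB SPL.

65.6 dB SPL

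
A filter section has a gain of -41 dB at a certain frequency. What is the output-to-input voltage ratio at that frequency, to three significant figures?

0.00891

Voltage ratio = 10^(dB/20).
10^(-41/20) = 10^(-2.050) = 0.00891.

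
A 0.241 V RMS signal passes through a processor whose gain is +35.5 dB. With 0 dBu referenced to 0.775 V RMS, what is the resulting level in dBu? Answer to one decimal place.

Input level: 20·log₁₀(0.241/0.775) = -10.15 dBu.
Output: -10.15 + 35.5 = +25.4 dBu.

+25.4 dBu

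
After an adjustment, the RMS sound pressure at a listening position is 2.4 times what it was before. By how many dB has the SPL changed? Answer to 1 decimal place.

7.6 dB

SPL change from a pressure ratio uses the 20·log₁₀ form:
20·log₁₀(2.4) = 7.6 dB.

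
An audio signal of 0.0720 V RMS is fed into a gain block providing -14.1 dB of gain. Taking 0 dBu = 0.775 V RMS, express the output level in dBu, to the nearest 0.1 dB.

-34.7 dBu

Input level: 20·log₁₀(0.0720/0.775) = -20.64 dBu.
Output: -20.64 − 14.1 = -34.7 dBu.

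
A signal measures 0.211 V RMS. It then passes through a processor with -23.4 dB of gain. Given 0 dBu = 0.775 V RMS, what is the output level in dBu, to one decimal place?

-34.7 dBu

Input level: 20·log₁₀(0.211/0.775) = -11.30 dBu.
Output: -11.30 − 23.4 = -34.7 dBu.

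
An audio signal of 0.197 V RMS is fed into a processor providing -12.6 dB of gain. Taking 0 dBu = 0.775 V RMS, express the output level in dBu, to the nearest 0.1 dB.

Input level: 20·log₁₀(0.197/0.775) = -11.90 dBu.
Output: -11.90 − 12.6 = -24.5 dBu.

-24.5 dBu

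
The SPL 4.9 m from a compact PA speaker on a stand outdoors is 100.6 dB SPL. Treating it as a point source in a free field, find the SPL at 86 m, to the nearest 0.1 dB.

Free-field point source: level drops by 20·log₁₀ of the distance ratio.
ΔL = −20·log₁₀(86/4.9) = -24.89 dB, so L₂ = 100.6 + (-24.89) = 75.7 dB SPL.

75.7 dB SPL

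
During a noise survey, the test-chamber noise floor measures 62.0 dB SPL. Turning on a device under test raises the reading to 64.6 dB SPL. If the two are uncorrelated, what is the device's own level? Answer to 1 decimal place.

Background correction is a power subtraction:
L_src = 10·log₁₀(10^(64.6/10) − 10^(62.0/10)) = 10·log₁₀(1299000) = 61.1 dB SPL.

61.1 dB SPL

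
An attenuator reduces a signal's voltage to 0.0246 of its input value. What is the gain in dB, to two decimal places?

-32.18 dB

Voltage ratio → dB uses the 20·log₁₀ form:
20·log₁₀(0.0246) = -32.18 dB.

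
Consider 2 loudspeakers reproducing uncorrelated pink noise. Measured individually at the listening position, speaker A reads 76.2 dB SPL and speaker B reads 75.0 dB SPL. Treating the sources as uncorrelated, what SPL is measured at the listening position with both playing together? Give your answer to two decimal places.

78.65 dB SPL

Uncorrelated sources add in intensity (power), not in dB.
L_total = 10·log₁₀(10^(76.2/10) + 10^(75.0/10)) = 10·log₁₀(73310000) = 78.65 dB SPL.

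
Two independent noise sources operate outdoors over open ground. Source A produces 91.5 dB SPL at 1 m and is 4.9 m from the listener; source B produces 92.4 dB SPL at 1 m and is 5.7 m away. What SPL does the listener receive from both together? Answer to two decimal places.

At the listener: L_A = 91.5 − 20·log₁₀(4.9) = 77.696 dB; L_B = 92.4 − 20·log₁₀(5.7) = 77.283 dB.
Combined: 10·log₁₀(10^(77.696/10)+10^(77.283/10)) = 80.50 dB SPL.

80.50 dB SPL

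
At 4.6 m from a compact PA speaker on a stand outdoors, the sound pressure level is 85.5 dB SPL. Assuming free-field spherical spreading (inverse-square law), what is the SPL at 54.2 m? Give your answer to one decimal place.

Inverse-square spreading gives ΔL = −20·log₁₀(d₂/d₁).
ΔL = −20·log₁₀(54.2/4.6) = -21.42 dB, so L₂ = 85.5 + (-21.42) = 64.1 dB SPL.

64.1 dB SPL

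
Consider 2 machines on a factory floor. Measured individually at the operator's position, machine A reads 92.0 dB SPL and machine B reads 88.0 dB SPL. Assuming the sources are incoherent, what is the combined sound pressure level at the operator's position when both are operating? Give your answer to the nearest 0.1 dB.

93.5 dB SPL

Incoherent sources sum as intensities:
L_total = 10·log₁₀(10^(92.0/10) + 10^(88.0/10)) = 10·log₁₀(2216000000) = 93.5 dB SPL.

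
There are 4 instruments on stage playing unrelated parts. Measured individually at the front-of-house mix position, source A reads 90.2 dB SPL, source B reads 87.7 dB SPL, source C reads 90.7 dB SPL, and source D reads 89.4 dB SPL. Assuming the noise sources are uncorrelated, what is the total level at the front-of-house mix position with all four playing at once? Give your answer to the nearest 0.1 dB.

95.7 dB SPL

Add the sources as powers (linear), then convert back to dB:
L_total = 10·log₁₀(10^(90.2/10) + 10^(87.7/10) + 10^(90.7/10) + 10^(89.4/10)) = 10·log₁₀(3682000000) = 95.7 dB SPL.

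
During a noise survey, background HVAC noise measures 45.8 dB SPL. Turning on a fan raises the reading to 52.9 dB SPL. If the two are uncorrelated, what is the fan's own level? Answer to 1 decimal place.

Subtract intensities: L_src = 10·log₁₀(10^(L_total/10) − 10^(L_bg/10)).
L_src = 10·log₁₀(10^(52.9/10) − 10^(45.8/10)) = 10·log₁₀(157000) = 52.0 dB SPL.

52.0 dB SPL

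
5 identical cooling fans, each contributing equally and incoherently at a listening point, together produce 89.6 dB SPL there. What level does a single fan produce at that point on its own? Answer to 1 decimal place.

5 equal incoherent sources add 10·log₁₀(5) = 6.99 dB over one source.
L_one = 89.6 − 6.99 = 82.6 dB SPL.

82.6 dB SPL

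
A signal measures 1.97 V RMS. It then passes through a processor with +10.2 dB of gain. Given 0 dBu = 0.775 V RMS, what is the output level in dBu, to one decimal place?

Input level: 20·log₁₀(1.97/0.775) = 8.10 dBu.
Output: 8.10 + 10.2 = +18.3 dBu.

+18.3 dBu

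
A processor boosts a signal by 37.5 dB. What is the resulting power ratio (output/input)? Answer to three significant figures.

Power ratio = 10^(dB/10).
10^(37.5/10) = 10^(3.750) = 5620.

5620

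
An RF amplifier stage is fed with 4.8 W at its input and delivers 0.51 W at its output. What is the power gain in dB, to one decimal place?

-9.7 dB

Power is a power quantity, so gain = 10·log₁₀(P_out/P_in).
10·log₁₀(0.51/4.8) = 10·log₁₀(0.1063) = -9.7 dB.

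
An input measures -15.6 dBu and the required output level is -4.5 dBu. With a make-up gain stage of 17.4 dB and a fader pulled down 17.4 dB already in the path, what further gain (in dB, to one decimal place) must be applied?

11.1 dB

The required make-up gain is the shortfall in the dB sum.
G = -4.5 − (-15.6) − 17.4 + 17.4 = 11.1 dB.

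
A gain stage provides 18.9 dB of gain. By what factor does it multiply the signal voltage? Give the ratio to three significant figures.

8.81

Voltage ratio = 10^(dB/20).
10^(18.9/20) = 10^(0.9450) = 8.81.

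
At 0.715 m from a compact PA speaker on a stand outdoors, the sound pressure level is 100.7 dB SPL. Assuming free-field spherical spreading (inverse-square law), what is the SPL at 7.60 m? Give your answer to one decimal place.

Inverse-square spreading gives ΔL = −20·log₁₀(d₂/d₁).
ΔL = −20·log₁₀(7.60/0.715) = -20.53 dB, so L₂ = 100.7 + (-20.53) = 80.2 dB SPL.

80.2 dB SPL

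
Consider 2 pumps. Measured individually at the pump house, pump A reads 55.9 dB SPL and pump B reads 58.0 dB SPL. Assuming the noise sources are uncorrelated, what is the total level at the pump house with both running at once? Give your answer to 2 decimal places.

60.09 dB SPL

Add the sources as powers (linear), then convert back to dB:
L_total = 10·log₁₀(10^(55.9/10) + 10^(58.0/10)) = 10·log₁₀(1020000) = 60.09 dB SPL.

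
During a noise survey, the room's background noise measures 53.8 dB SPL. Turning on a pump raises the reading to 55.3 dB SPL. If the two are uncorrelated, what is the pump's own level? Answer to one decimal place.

Subtract intensities: L_src = 10·log₁₀(10^(L_total/10) − 10^(L_bg/10)).
L_src = 10·log₁₀(10^(55.3/10) − 10^(53.8/10)) = 10·log₁₀(98960) = 50.0 dB SPL.

50.0 dB SPL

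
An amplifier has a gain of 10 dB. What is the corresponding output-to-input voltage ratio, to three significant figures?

3.16

Voltage ratio = 10^(dB/20).
10^(10/20) = 10^(0.5000) = 3.16.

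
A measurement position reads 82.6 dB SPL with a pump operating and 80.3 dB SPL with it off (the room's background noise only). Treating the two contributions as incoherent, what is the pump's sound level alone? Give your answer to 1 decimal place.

Background correction is a power subtraction:
L_src = 10·log₁₀(10^(82.6/10) − 10^(80.3/10)) = 10·log₁₀(74820000) = 78.7 dB SPL.

78.7 dB SPL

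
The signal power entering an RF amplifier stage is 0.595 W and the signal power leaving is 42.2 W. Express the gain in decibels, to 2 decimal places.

18.51 dB

Power ratio → dB uses the 10·log₁₀ form:
10·log₁₀(42.2/0.595) = 10·log₁₀(70.92) = 18.51 dB.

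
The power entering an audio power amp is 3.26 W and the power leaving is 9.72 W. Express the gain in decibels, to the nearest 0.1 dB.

4.7 dB

Power ratio → dB uses the 10·log₁₀ form:
10·log₁₀(9.72/3.26) = 10·log₁₀(2.982) = 4.7 dB.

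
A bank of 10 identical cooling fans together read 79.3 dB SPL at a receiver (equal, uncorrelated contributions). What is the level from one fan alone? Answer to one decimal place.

10 equal incoherent sources add 10·log₁₀(10) = 10.00 dB over one source.
L_one = 79.3 − 10.00 = 69.3 dB SPL.

69.3 dB SPL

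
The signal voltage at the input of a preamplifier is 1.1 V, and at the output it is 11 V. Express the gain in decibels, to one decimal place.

20.0 dB

Voltage ratio → dB uses the 20·log₁₀ form:
20·log₁₀(11/1.1) = 20·log₁₀(10.00) = 20.0 dB.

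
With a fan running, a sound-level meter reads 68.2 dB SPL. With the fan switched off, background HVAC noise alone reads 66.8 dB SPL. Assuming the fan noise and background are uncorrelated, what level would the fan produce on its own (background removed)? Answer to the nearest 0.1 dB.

Background correction is a power subtraction:
L_src = 10·log₁₀(10^(68.2/10) − 10^(66.8/10)) = 10·log₁₀(1821000) = 62.6 dB SPL.

62.6 dB SPL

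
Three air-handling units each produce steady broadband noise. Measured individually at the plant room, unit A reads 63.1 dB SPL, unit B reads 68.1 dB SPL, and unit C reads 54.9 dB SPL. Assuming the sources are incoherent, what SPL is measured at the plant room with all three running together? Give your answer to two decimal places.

69.45 dB SPL

Incoherent sources sum as intensities:
L_total = 10·log₁₀(10^(63.1/10) + 10^(68.1/10) + 10^(54.9/10)) = 10·log₁₀(8807000) = 69.45 dB SPL.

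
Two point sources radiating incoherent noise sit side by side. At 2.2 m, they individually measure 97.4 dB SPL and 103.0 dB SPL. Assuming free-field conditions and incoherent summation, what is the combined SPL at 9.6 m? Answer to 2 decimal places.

91.26 dB SPL

Combined at 2.2 m: 10·log₁₀(10^(97.4/10)+10^(103.0/10)) = 104.057 dB SPL.
Then apply −20·log₁₀(9.6/2.2) = -12.797 dB → 91.26 dB SPL.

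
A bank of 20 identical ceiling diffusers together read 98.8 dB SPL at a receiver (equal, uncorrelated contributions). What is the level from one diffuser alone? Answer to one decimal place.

20 equal incoherent sources add 10·log₁₀(20) = 13.01 dB over one source.
L_one = 98.8 − 13.01 = 85.8 dB SPL.

85.8 dB SPL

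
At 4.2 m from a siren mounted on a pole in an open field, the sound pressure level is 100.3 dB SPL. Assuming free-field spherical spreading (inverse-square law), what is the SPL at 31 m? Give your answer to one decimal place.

82.9 dB SPL

For a point source in a free field, ΔL = −20·log₁₀(d₂/d₁).
ΔL = −20·log₁₀(31/4.2) = -17.36 dB, so L₂ = 100.3 + (-17.36) = 82.9 dB SPL.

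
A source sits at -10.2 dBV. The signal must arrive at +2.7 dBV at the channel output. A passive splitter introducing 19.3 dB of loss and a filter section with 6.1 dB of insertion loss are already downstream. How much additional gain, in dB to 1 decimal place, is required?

38.3 dB

The required make-up gain is the shortfall in the dB sum.
G = +2.7 − (-10.2) + 19.3 + 6.1 = 38.3 dB.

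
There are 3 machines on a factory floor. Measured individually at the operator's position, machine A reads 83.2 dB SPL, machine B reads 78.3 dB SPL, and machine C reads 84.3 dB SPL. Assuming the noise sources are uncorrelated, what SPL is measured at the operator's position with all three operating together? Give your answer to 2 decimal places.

Add the sources as powers (linear), then convert back to dB:
L_total = 10·log₁₀(10^(83.2/10) + 10^(78.3/10) + 10^(84.3/10)) = 10·log₁₀(545700000) = 87.37 dB SPL.

87.37 dB SPL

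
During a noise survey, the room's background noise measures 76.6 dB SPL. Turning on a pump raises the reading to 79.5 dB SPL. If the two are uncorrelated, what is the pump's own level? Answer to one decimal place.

76.4 dB SPL

Remove the background by subtracting linear intensities:
L_src = 10·log₁₀(10^(79.5/10) − 10^(76.6/10)) = 10·log₁₀(43420000) = 76.4 dB SPL.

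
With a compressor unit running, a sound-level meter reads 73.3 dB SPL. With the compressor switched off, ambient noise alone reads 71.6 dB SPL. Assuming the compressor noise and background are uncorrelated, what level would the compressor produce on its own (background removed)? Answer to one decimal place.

68.4 dB SPL

Remove the background by subtracting linear intensities:
L_src = 10·log₁₀(10^(73.3/10) − 10^(71.6/10)) = 10·log₁₀(6925000) = 68.4 dB SPL.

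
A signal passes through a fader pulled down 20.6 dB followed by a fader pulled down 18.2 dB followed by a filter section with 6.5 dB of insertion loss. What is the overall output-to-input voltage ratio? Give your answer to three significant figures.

Net gain = (−20.6) + (−18.2) + (−6.5) = -45.3 dB.
Voltage ratio = 10^(-45.3/20) = 0.00543.

0.00543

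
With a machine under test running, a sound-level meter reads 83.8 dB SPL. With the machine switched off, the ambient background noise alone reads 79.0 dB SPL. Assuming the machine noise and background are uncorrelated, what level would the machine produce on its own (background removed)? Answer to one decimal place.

82.1 dB SPL

Subtract intensities: L_src = 10·log₁₀(10^(L_total/10) − 10^(L_bg/10)).
L_src = 10·log₁₀(10^(83.8/10) − 10^(79.0/10)) = 10·log₁₀(160500000) = 82.1 dB SPL.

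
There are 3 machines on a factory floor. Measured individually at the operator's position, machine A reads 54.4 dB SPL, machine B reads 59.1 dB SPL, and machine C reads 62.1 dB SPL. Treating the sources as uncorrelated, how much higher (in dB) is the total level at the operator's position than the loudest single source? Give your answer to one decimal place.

Incoherent sources sum as intensities:
L_total = 10·log₁₀(10^(54.4/10) + 10^(59.1/10) + 10^(62.1/10)) = 64.33 dB SPL.
Excess over the loudest (62.1 dB): 64.33 − 62.1 = 2.2 dB.

2.2 dB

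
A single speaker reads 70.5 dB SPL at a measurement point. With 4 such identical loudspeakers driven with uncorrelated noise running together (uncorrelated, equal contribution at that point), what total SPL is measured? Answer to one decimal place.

4 equal incoherent sources raise the level by 10·log₁₀(4) = 6.02 dB.
L_total = 70.5 + 6.02 = 76.5 dB SPL.

76.5 dB SPL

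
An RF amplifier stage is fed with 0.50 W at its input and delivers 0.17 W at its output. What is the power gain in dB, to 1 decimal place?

For a power ratio, dB = 10·log₁₀(P₂/P₁).
10·log₁₀(0.17/0.50) = 10·log₁₀(0.3400) = -4.7 dB.

-4.7 dB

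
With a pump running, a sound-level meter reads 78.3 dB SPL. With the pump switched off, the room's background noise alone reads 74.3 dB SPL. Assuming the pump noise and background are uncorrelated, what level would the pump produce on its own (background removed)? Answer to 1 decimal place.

Remove the background by subtracting linear intensities:
L_src = 10·log₁₀(10^(78.3/10) − 10^(74.3/10)) = 10·log₁₀(40690000) = 76.1 dB SPL.

76.1 dB SPL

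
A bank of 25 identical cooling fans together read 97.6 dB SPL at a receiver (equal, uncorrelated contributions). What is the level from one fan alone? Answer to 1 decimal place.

25 equal incoherent sources add 10·log₁₀(25) = 13.98 dB over one source.
L_one = 97.6 − 13.98 = 83.6 dB SPL.

83.6 dB SPL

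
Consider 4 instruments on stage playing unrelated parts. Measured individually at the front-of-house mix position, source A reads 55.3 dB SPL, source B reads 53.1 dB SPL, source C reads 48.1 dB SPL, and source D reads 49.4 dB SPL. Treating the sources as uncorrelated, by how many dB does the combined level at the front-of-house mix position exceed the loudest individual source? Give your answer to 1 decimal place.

Incoherent sources sum as intensities:
L_total = 10·log₁₀(10^(55.3/10) + 10^(53.1/10) + 10^(48.1/10) + 10^(49.4/10)) = 58.42 dB SPL.
Excess over the loudest (55.3 dB): 58.42 − 55.3 = 3.1 dB.

3.1 dB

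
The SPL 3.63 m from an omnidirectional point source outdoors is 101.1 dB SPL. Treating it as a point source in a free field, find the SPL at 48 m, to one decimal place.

Inverse-square spreading gives ΔL = −20·log₁₀(d₂/d₁).
ΔL = −20·log₁₀(48/3.63) = -22.43 dB, so L₂ = 101.1 + (-22.43) = 78.7 dB SPL.

78.7 dB SPL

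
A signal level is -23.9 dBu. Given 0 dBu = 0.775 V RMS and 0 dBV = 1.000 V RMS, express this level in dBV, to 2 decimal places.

-26.11 dBV

The offset between the scales is 20·log₁₀(0.775/1.000) = −2.214 dB.
So dBV = -23.9 − 2.214 = -26.11 dBV.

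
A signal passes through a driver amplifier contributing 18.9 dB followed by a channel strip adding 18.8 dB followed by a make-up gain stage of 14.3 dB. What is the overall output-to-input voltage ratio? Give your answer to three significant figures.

398

Net gain = 18.9 + 18.8 + 14.3 = 52.0 dB.
Voltage ratio = 10^(52.0/20) = 398.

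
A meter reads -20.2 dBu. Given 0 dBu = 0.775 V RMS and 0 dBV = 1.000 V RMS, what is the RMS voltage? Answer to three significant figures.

0.0757 V

V = 0.775 V × 10^(-20.2/20).
= 0.775 × 0.09772 = 0.0757 V.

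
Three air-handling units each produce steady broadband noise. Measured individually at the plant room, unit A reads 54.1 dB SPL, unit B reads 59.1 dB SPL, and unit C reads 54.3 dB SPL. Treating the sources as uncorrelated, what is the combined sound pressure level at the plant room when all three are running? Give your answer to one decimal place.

Incoherent sources sum as intensities:
L_total = 10·log₁₀(10^(54.1/10) + 10^(59.1/10) + 10^(54.3/10)) = 10·log₁₀(1339000) = 61.3 dB SPL.

61.3 dB SPL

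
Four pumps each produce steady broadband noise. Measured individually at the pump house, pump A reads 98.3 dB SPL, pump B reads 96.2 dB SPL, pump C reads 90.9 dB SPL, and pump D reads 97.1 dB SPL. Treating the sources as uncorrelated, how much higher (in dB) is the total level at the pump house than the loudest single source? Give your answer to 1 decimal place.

Uncorrelated sources add in intensity (power), not in dB.
L_total = 10·log₁₀(10^(98.3/10) + 10^(96.2/10) + 10^(90.9/10) + 10^(97.1/10)) = 102.38 dB SPL.
Excess over the loudest (98.3 dB): 102.38 − 98.3 = 4.1 dB.

4.1 dB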